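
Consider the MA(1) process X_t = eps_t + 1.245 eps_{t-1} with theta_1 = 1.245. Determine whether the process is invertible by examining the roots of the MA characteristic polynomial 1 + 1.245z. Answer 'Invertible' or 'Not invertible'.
\text{Not invertible}

The MA(q) characteristic polynomial is P(z) = 1 + 1.245z.
Invertibility requires all roots to lie outside the unit circle, i.e. |z| > 1 for every root.
This is linear in z: 1 + (1.245) z = 0  =>  z = -1/(1.245) = -0.803213,  |z| = 0.803213.
Moduli of all roots: 0.8032.
All moduli strictly greater than 1? No.
Verdict: Not invertible.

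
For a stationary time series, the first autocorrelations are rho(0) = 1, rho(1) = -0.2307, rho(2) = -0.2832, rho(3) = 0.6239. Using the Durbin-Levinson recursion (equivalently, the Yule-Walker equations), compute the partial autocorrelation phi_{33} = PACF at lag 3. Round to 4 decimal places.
\phi_{33} = 0.5481

The PACF at lag k is phi_{kk}, the last component of the solution
to the Yule-Walker system G_k phi = r_k where
  (G_k)_{ij} = rho(|i - j|), (r_k)_i = rho(i), i,j = 1..k.
Equivalently, Durbin-Levinson gives phi_{kk} iteratively:
  phi_{11} = rho(1)
  phi_{kk} = [rho(k) - sum_{j=1..k-1} phi_{k-1,j} rho(k-j)]
            / [1 - sum_{j=1..k-1} phi_{k-1,j} rho(j)],
  phi_{k,j} = phi_{k-1,j} - phi_{kk} phi_{k-1,k-j},  j = 1..k-1.
Step k = 1:
  phi_11 = rho(1) = -0.2307.
Step k = 2:
  phi_22 = [rho(2) - phi_11 rho(1)] / [1 - phi_11 rho(1)] = [-0.2832 - (-0.2307)(-0.2307)] / [1 - (-0.2307)(-0.2307)]
         = -0.33642249 / 0.94677751 = -0.355334.
  Update: phi_21 = phi_11 - phi_22 phi_11 = -0.2307 - (-0.355334)(-0.2307) = -0.312676.
Step k = 3:
  phi_33 = [rho(3) - phi_21 rho(2) - phi_22 rho(1)] / [1 - phi_21 rho(1) - phi_22 rho(2)]
    numerator   = 0.6239 - (-0.312676)(-0.2832) - (-0.355334)(-0.2307) = 0.45337465
    denominator = 1 - (-0.312676)(-0.2307) - (-0.355334)(-0.2832) = 0.82723507
  phi_33 = 0.45337465 / 0.82723507 = 0.5481.
Therefore phi_{33} = 0.5481.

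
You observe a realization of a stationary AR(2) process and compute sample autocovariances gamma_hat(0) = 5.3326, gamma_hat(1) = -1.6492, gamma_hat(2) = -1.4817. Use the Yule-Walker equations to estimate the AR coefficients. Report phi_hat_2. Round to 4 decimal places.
\hat\phi_{2} = -0.4130

The Yule-Walker equations for an AR(p) process read, in matrix form,
  Gamma_p phi = r_p,   with   (Gamma_p)_{ij} = gamma(|i - j|),
                       (r_p)_i = gamma(i),   i,j = 1..p.
Substitute the sample gammas (Toeplitz matrix and right-hand side of size 2):
  Gamma_p = [[5.3326, -1.6492], [-1.6492, 5.3326]]
  r_p     = [-1.6492, -1.4817]
Written out:
  5.3326 phi_1 - 1.6492 phi_2 = -1.6492
  -1.6492 phi_1 + 5.3326 phi_2 = -1.4817
Solve by Cramer's rule:
  det = gamma(0)^2 - gamma(1)^2 = (5.3326)^2 - (-1.6492)^2 = 28.43662276 - 2.71986064 = 25.71676212
  phi_hat_1 = [gamma(1) gamma(0) - gamma(1) gamma(2)] / det = [(-1.6492)(5.3326) - (-1.6492)(-1.4817)] / 25.71676212 = -11.23814356 / 25.71676212 = -0.437
  phi_hat_2 = [gamma(0) gamma(2) - gamma(1)^2] / det = [(5.3326)(-1.4817) - (-1.6492)^2] / 25.71676212 = -10.62117406 / 25.71676212 = -0.413
So phi_hat = [-0.4370, -0.4130].
Therefore phi_hat_2 = -0.4130.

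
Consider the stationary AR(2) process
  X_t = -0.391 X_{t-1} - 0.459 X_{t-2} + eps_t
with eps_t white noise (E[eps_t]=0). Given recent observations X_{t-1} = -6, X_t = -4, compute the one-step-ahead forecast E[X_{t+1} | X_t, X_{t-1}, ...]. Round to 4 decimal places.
E[X_{t+1} \mid \mathcal F_t] = 4.3180

For an AR(p) model X_t = c + sum_i phi_i X_{t-i} + eps_t, the
one-step-ahead conditional mean is
  E[X_{t+1} | X_t, ...] = c + sum_i phi_i X_{t+1-i}.
Substitute known values:
  E[X_{t+1} | ...] = (-0.391) * (-4) + (-0.459) * (-6)
                   = 4.3180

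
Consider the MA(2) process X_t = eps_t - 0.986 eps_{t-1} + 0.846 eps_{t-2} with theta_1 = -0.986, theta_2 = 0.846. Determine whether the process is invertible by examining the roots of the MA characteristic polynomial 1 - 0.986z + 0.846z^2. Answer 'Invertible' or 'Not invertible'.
\text{Invertible}

The MA(q) characteristic polynomial is P(z) = 1 - 0.986z + 0.846z^2.
Invertibility requires all roots to lie outside the unit circle, i.e. |z| > 1 for every root.
Set 1 + (-0.986) z + (0.846) z^2 = 0, i.e. a z^2 + b z + c = 0 with a = 0.846, b = -0.986, c = 1.
Discriminant D = b^2 - 4ac = (-0.986)^2 - 4*(0.846)*1 = 0.972196 - (3.384) = -2.411804.
D < 0, so the roots are the complex-conjugate pair z = (-b +/- i sqrt(-D)) / (2a) = 0.5827 +/- 0.9178i.
For a conjugate pair |z|^2 = z * conj(z) = (product of roots) = c/a = 1/(0.846) = 1.182033, so |z| = sqrt(1.182033) = 1.0872 for both roots.
Moduli of all roots: 1.0872, 1.0872.
All moduli strictly greater than 1? Yes.
Verdict: Invertible.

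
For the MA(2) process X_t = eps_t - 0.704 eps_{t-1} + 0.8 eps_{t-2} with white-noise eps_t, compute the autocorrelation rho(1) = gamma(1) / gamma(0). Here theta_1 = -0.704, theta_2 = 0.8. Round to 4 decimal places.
\rho(1) = -0.5934

For an MA(q) process with theta_0 = 1, the autocovariance is
  gamma(k) = sigma^2 * sum_{i=0..q-k} theta_i * theta_{i+k},
and rho(k) = gamma(k) / gamma(0). Sigma^2 cancels.
  numerator   = (1)*(-0.704) + (-0.704)*(0.8) = -1.2672.
  denominator = (1)^2 + (-0.704)^2 + (0.8)^2 = 2.135616.
  rho(1) = -1.2672 / 2.135616 = -0.5934.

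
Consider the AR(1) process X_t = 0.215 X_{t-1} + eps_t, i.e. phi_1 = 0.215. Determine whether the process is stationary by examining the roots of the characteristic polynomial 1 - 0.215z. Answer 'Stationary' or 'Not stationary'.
\text{Stationary}

The AR(p) characteristic polynomial is P(z) = 1 - 0.215z.
Stationarity requires all roots to lie outside the unit circle, i.e. |z| > 1 for every root.
This is linear in z: 1 + (-0.215) z = 0  =>  z = -1/(-0.215) = 4.651163,  |z| = 4.651163.
Moduli of all roots: 4.6512.
All moduli strictly greater than 1? Yes.
Verdict: Stationary.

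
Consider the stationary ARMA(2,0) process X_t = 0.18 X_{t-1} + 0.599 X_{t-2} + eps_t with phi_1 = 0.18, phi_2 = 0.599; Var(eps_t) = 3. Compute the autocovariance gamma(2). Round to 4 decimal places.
\gamma(2) = 3.9832

Multiply the model equation by X_{t-k} and take expectations. With theta_0 = psi_0 = 1 and psi_j the MA(infinity) weights, this gives
  gamma(k) - sum_i phi_i gamma(k-i) = c_k,
  c_k = sigma^2 * sum_{j=k..q} theta_j psi_{j-k}   (c_k = 0 for k > q),
using gamma(-m) = gamma(m).
Pure AR (q = 0): c_0 = sigma^2 = 3, c_k = 0 for k >= 1.
Equations for k = 0, 1, 2 (AR order 2, c_2 = 0):
  (E0) gamma(0) = phi_1 gamma(1) + phi_2 gamma(2) + c_0
  (E1) gamma(1) = phi_1 gamma(0) + phi_2 gamma(1) + c_1
  (E2) gamma(2) = phi_1 gamma(1) + phi_2 gamma(0)
From (E1): gamma(1) = A gamma(0) + B with
  A = phi_1 / (1 - phi_2) = 0.18 / 0.401 = 0.448878,   B = c_1 / (1 - phi_2) = 0 / 0.401 = 0.
Insert (E2) into (E0): gamma(0) (1 - phi_2^2) = phi_1 (1 + phi_2) gamma(1) + c_0.
  phi_1 (1 + phi_2) = (0.18)(1.599) = 0.28782,   1 - phi_2^2 = 0.641199.
Replace gamma(1) by A gamma(0) + B and collect gamma(0):
  gamma(0) [0.641199 - (0.28782)(0.448878)] = c_0 = 3
  gamma(0) * 0.512003 = 3
  gamma(0) = 3 / 0.512003 = 5.859341.
  gamma(1) = A gamma(0) = (0.448878)(5.859341) = 2.630128.
  gamma(2) = phi_1 gamma(1) + phi_2 gamma(0) = (0.18)(2.630128) + (0.599)(5.859341) = 3.983168.
Therefore gamma(2) = 3.9832 (to 4 decimal places).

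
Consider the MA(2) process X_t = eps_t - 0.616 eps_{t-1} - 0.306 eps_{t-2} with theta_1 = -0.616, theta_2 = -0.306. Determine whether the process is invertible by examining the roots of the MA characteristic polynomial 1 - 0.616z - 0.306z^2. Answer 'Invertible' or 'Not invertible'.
\text{Invertible}

The MA(q) characteristic polynomial is P(z) = 1 - 0.616z - 0.306z^2.
Invertibility requires all roots to lie outside the unit circle, i.e. |z| > 1 for every root.
Set 1 + (-0.616) z + (-0.306) z^2 = 0, i.e. a z^2 + b z + c = 0 with a = -0.306, b = -0.616, c = 1.
Discriminant D = b^2 - 4ac = (-0.616)^2 - 4*(-0.306)*1 = 0.379456 - (-1.224) = 1.603456.
D >= 0, so the roots are real: z = (-b +/- sqrt(D)) / (2a) = (0.616 +/- 1.266276) / (-0.612).
  z_1 = (0.616 + 1.266276) / (-0.612) = -3.0756,   |z_1| = 3.0756.
  z_2 = (0.616 - 1.266276) / (-0.612) = 1.0625,   |z_2| = 1.0625.
Moduli of all roots: 3.0756, 1.0625.
All moduli strictly greater than 1? Yes.
Verdict: Invertible.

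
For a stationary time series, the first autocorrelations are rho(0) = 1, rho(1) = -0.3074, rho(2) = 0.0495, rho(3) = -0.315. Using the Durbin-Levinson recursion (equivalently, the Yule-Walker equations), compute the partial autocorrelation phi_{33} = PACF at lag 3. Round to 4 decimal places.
\phi_{33} = -0.3480

The PACF at lag k is phi_{kk}, the last component of the solution
to the Yule-Walker system G_k phi = r_k where
  (G_k)_{ij} = rho(|i - j|), (r_k)_i = rho(i), i,j = 1..k.
Equivalently, Durbin-Levinson gives phi_{kk} iteratively:
  phi_{11} = rho(1)
  phi_{kk} = [rho(k) - sum_{j=1..k-1} phi_{k-1,j} rho(k-j)]
            / [1 - sum_{j=1..k-1} phi_{k-1,j} rho(j)],
  phi_{k,j} = phi_{k-1,j} - phi_{kk} phi_{k-1,k-j},  j = 1..k-1.
Step k = 1:
  phi_11 = rho(1) = -0.3074.
Step k = 2:
  phi_22 = [rho(2) - phi_11 rho(1)] / [1 - phi_11 rho(1)] = [0.0495 - (-0.3074)(-0.3074)] / [1 - (-0.3074)(-0.3074)]
         = -0.04499476 / 0.90550524 = -0.04969.
  Update: phi_21 = phi_11 - phi_22 phi_11 = -0.3074 - (-0.04969)(-0.3074) = -0.322675.
Step k = 3:
  phi_33 = [rho(3) - phi_21 rho(2) - phi_22 rho(1)] / [1 - phi_21 rho(1) - phi_22 rho(2)]
    numerator   = -0.315 - (-0.322675)(0.0495) - (-0.04969)(-0.3074) = -0.31430237
    denominator = 1 - (-0.322675)(-0.3074) - (-0.04969)(0.0495) = 0.90326944
  phi_33 = -0.31430237 / 0.90326944 = -0.348.
Therefore phi_{33} = -0.3480.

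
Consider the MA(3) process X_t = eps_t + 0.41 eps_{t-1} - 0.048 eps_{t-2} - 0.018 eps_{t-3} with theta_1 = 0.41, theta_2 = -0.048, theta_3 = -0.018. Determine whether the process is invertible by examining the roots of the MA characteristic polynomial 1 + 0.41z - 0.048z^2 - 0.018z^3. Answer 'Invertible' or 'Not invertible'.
\text{Invertible}

The MA(q) characteristic polynomial is P(z) = 1 + 0.41z - 0.048z^2 - 0.018z^3.
Invertibility requires all roots to lie outside the unit circle, i.e. |z| > 1 for every root.
Degree 3: look for a simple real root z0 first, then factor out (1 - z/z0) and solve the remaining quadratic.
Testing z0 = -5: P(-5) = 1 + (0.41)(-5) + (-0.048)(-5)^2 + (-0.018)(-5)^3
  = 1 + (-2.05) + (-1.2) + (2.25) = 0.  So z_0 = -5 is a root, |z_0| = 5.
Divide out the factor (1 + 0.2 z) = (1 - z/z0) (since 1/z0 = -0.2):
  P(z) = (1 + 0.2 z)(1 + (0.21) z + (-0.09) z^2)
  [check: z-coef 0.21 - (-0.2) = 0.41; z^2-coef -0.09 - (-0.2)(0.21) = -0.048; z^3-coef -(-0.2)(-0.09) = -0.018.]
Remaining roots from the quadratic factor 1 + (0.21) z + (-0.09) z^2:
  Set 1 + (0.21) z + (-0.09) z^2 = 0, i.e. a z^2 + b z + c = 0 with a = -0.09, b = 0.21, c = 1.
  Discriminant D = b^2 - 4ac = (0.21)^2 - 4*(-0.09)*1 = 0.0441 - (-0.36) = 0.4041.
  D >= 0, so the roots are real: z = (-b +/- sqrt(D)) / (2a) = (-0.21 +/- 0.635689) / (-0.18).
    z_1 = (-0.21 + 0.635689) / (-0.18) = -2.3649,   |z_1| = 2.3649.
    z_2 = (-0.21 - 0.635689) / (-0.18) = 4.6983,   |z_2| = 4.6983.
Moduli of all roots: 5.0000, 2.3649, 4.6983.
All moduli strictly greater than 1? Yes.
Verdict: Invertible.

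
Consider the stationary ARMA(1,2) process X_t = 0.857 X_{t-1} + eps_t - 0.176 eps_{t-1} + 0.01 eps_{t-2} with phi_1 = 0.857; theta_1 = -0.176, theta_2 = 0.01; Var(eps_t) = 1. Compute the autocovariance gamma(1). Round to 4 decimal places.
\gamma(1) = 2.2225

Multiply the model equation by X_{t-k} and take expectations. With theta_0 = psi_0 = 1 and psi_j the MA(infinity) weights, this gives
  gamma(k) - sum_i phi_i gamma(k-i) = c_k,
  c_k = sigma^2 * sum_{j=k..q} theta_j psi_{j-k}   (c_k = 0 for k > q),
using gamma(-m) = gamma(m).
psi-weights needed (psi_j = theta_j + sum_i phi_i psi_{j-i}):
  psi_1 = theta_1 + phi_1 = -0.176 + (0.857) = 0.681
  psi_2 = theta_2 + phi_1 psi_1 = 0.01 + (0.857)(0.681) = 0.593617
Right-hand sides:
  c_0 = sigma^2 (1 + theta_1 psi_1 + theta_2 psi_2) = 1 * (1 + (-0.176)(0.681) + (0.01)(0.593617)) = 1 * 0.88608 = 0.88608
  c_1 = sigma^2 (theta_1 + theta_2 psi_1) = 1 * (-0.176 + (0.01)(0.681)) = -0.16919
  c_2 = sigma^2 theta_2 = 1 * (0.01) = 0.01
Equations for k = 0 and k = 1 (AR order 1):
  gamma(0) = phi_1 gamma(1) + c_0
  gamma(1) = phi_1 gamma(0) + c_1
Substituting the second into the first: gamma(0) (1 - phi_1^2) = c_0 + phi_1 c_1, so
  gamma(0) = (c_0 + phi_1 c_1) / (1 - phi_1^2) = (0.88608 + (0.857)(-0.16919)) / (1 - (0.857)^2) = 0.741084 / 0.265551 = 2.790742.
  gamma(1) = phi_1 gamma(0) + c_1 = (0.857)(2.790742) + (-0.16919) = 2.222476.
Therefore gamma(1) = 2.2225 (to 4 decimal places).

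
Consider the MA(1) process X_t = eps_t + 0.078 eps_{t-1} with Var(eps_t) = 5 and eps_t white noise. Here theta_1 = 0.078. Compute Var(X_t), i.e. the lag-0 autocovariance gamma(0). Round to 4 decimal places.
\gamma(0) = 5.0304

For an MA(q) process X_t = eps_t + sum_i theta_i eps_{t-i} with
Var(eps_t) = sigma^2, the variance is
  gamma(0) = sigma^2 * (1 + sum_i theta_i^2).
  sum_i theta_i^2 = (0.078)^2 = 0.006084.
  gamma(0) = 5 * (1 + 0.006084) = 5 * 1.006084 = 5.03042, which rounds to 5.0304.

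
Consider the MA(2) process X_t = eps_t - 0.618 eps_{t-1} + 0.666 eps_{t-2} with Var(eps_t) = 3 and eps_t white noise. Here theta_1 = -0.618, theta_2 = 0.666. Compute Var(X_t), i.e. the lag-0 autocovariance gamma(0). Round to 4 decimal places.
\gamma(0) = 5.4764

For an MA(q) process X_t = eps_t + sum_i theta_i eps_{t-i} with
Var(eps_t) = sigma^2, the variance is
  gamma(0) = sigma^2 * (1 + sum_i theta_i^2).
  sum_i theta_i^2 = (-0.618)^2 + (0.666)^2 = 0.381924 + 0.443556 = 0.82548.
  gamma(0) = 3 * (1 + 0.82548) = 3 * 1.82548 = 5.47644, which rounds to 5.4764.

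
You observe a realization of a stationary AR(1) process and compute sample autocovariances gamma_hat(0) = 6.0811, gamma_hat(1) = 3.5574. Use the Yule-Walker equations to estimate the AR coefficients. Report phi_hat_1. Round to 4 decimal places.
\hat\phi_{1} = 0.5850

The Yule-Walker equations for an AR(p) process read, in matrix form,
  Gamma_p phi = r_p,   with   (Gamma_p)_{ij} = gamma(|i - j|),
                       (r_p)_i = gamma(i),   i,j = 1..p.
Substitute the sample gammas (Toeplitz matrix and right-hand side of size 1):
  Gamma_p = [[6.0811]]
  r_p     = [3.5574]
With p = 1 this is the single equation gamma(0) phi_1 = gamma(1):
  phi_hat_1 = gamma(1) / gamma(0) = 3.5574 / 6.0811 = 0.5850.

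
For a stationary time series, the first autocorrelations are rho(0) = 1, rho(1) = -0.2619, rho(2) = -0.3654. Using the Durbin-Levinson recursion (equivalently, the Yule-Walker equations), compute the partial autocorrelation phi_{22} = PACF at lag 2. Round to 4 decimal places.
\phi_{22} = -0.4660

The PACF at lag k is phi_{kk}, the last component of the solution
to the Yule-Walker system G_k phi = r_k where
  (G_k)_{ij} = rho(|i - j|), (r_k)_i = rho(i), i,j = 1..k.
Equivalently, Durbin-Levinson gives phi_{kk} iteratively:
  phi_{11} = rho(1)
  phi_{kk} = [rho(k) - sum_{j=1..k-1} phi_{k-1,j} rho(k-j)]
            / [1 - sum_{j=1..k-1} phi_{k-1,j} rho(j)],
  phi_{k,j} = phi_{k-1,j} - phi_{kk} phi_{k-1,k-j},  j = 1..k-1.
Step k = 1:
  phi_11 = rho(1) = -0.2619.
Step k = 2:
  phi_22 = [rho(2) - phi_11 rho(1)] / [1 - phi_11 rho(1)] = [-0.3654 - (-0.2619)(-0.2619)] / [1 - (-0.2619)(-0.2619)]
         = -0.43399161 / 0.93140839 = -0.466.
Therefore phi_{22} = -0.4660.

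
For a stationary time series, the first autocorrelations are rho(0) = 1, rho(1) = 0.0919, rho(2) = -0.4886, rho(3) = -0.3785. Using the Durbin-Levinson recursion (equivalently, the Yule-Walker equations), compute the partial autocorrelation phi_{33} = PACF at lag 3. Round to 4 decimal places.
\phi_{33} = -0.3570

The PACF at lag k is phi_{kk}, the last component of the solution
to the Yule-Walker system G_k phi = r_k where
  (G_k)_{ij} = rho(|i - j|), (r_k)_i = rho(i), i,j = 1..k.
Equivalently, Durbin-Levinson gives phi_{kk} iteratively:
  phi_{11} = rho(1)
  phi_{kk} = [rho(k) - sum_{j=1..k-1} phi_{k-1,j} rho(k-j)]
            / [1 - sum_{j=1..k-1} phi_{k-1,j} rho(j)],
  phi_{k,j} = phi_{k-1,j} - phi_{kk} phi_{k-1,k-j},  j = 1..k-1.
Step k = 1:
  phi_11 = rho(1) = 0.0919.
Step k = 2:
  phi_22 = [rho(2) - phi_11 rho(1)] / [1 - phi_11 rho(1)] = [-0.4886 - (0.0919)(0.0919)] / [1 - (0.0919)(0.0919)]
         = -0.49704561 / 0.99155439 = -0.501279.
  Update: phi_21 = phi_11 - phi_22 phi_11 = 0.0919 - (-0.501279)(0.0919) = 0.137968.
Step k = 3:
  phi_33 = [rho(3) - phi_21 rho(2) - phi_22 rho(1)] / [1 - phi_21 rho(1) - phi_22 rho(2)]
    numerator   = -0.3785 - (0.137968)(-0.4886) - (-0.501279)(0.0919) = -0.26502149
    denominator = 1 - (0.137968)(0.0919) - (-0.501279)(-0.4886) = 0.74239575
  phi_33 = -0.26502149 / 0.74239575 = -0.357.
Therefore phi_{33} = -0.3570.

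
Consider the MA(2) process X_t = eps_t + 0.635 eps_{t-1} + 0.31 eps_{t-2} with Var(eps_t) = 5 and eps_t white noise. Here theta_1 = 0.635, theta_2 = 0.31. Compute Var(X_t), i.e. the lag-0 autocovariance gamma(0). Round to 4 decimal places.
\gamma(0) = 7.4966

For an MA(q) process X_t = eps_t + sum_i theta_i eps_{t-i} with
Var(eps_t) = sigma^2, the variance is
  gamma(0) = sigma^2 * (1 + sum_i theta_i^2).
  sum_i theta_i^2 = (0.635)^2 + (0.31)^2 = 0.403225 + 0.0961 = 0.499325.
  gamma(0) = 5 * (1 + 0.499325) = 5 * 1.499325 = 7.496625, which rounds to 7.4966.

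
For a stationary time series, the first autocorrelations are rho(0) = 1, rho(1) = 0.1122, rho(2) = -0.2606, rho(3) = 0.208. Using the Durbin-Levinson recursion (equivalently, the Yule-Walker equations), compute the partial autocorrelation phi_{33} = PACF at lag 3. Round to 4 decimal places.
\phi_{33} = 0.3031

The PACF at lag k is phi_{kk}, the last component of the solution
to the Yule-Walker system G_k phi = r_k where
  (G_k)_{ij} = rho(|i - j|), (r_k)_i = rho(i), i,j = 1..k.
Equivalently, Durbin-Levinson gives phi_{kk} iteratively:
  phi_{11} = rho(1)
  phi_{kk} = [rho(k) - sum_{j=1..k-1} phi_{k-1,j} rho(k-j)]
            / [1 - sum_{j=1..k-1} phi_{k-1,j} rho(j)],
  phi_{k,j} = phi_{k-1,j} - phi_{kk} phi_{k-1,k-j},  j = 1..k-1.
Step k = 1:
  phi_11 = rho(1) = 0.1122.
Step k = 2:
  phi_22 = [rho(2) - phi_11 rho(1)] / [1 - phi_11 rho(1)] = [-0.2606 - (0.1122)(0.1122)] / [1 - (0.1122)(0.1122)]
         = -0.27318884 / 0.98741116 = -0.276672.
  Update: phi_21 = phi_11 - phi_22 phi_11 = 0.1122 - (-0.276672)(0.1122) = 0.143243.
Step k = 3:
  phi_33 = [rho(3) - phi_21 rho(2) - phi_22 rho(1)] / [1 - phi_21 rho(1) - phi_22 rho(2)]
    numerator   = 0.208 - (0.143243)(-0.2606) - (-0.276672)(0.1122) = 0.27637159
    denominator = 1 - (0.143243)(0.1122) - (-0.276672)(-0.2606) = 0.91182751
  phi_33 = 0.27637159 / 0.91182751 = 0.3031.
Therefore phi_{33} = 0.3031.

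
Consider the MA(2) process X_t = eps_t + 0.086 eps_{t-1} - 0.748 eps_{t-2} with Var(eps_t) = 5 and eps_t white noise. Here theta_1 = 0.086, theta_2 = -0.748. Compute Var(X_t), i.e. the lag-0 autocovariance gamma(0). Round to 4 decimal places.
\gamma(0) = 7.8345

For an MA(q) process X_t = eps_t + sum_i theta_i eps_{t-i} with
Var(eps_t) = sigma^2, the variance is
  gamma(0) = sigma^2 * (1 + sum_i theta_i^2).
  sum_i theta_i^2 = (0.086)^2 + (-0.748)^2 = 0.007396 + 0.559504 = 0.5669.
  gamma(0) = 5 * (1 + 0.5669) = 5 * 1.5669 = 7.8345.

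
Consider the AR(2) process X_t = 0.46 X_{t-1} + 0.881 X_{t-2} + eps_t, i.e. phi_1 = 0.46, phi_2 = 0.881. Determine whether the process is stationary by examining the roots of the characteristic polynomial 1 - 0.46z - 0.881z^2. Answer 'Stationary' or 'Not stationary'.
\text{Not stationary}

The AR(p) characteristic polynomial is P(z) = 1 - 0.46z - 0.881z^2.
Stationarity requires all roots to lie outside the unit circle, i.e. |z| > 1 for every root.
Set 1 + (-0.46) z + (-0.881) z^2 = 0, i.e. a z^2 + b z + c = 0 with a = -0.881, b = -0.46, c = 1.
Discriminant D = b^2 - 4ac = (-0.46)^2 - 4*(-0.881)*1 = 0.2116 - (-3.524) = 3.7356.
D >= 0, so the roots are real: z = (-b +/- sqrt(D)) / (2a) = (0.46 +/- 1.93277) / (-1.762).
  z_1 = (0.46 + 1.93277) / (-1.762) = -1.358,   |z_1| = 1.358.
  z_2 = (0.46 - 1.93277) / (-1.762) = 0.8359,   |z_2| = 0.8359.
Moduli of all roots: 1.3580, 0.8359.
All moduli strictly greater than 1? No.
Verdict: Not stationary.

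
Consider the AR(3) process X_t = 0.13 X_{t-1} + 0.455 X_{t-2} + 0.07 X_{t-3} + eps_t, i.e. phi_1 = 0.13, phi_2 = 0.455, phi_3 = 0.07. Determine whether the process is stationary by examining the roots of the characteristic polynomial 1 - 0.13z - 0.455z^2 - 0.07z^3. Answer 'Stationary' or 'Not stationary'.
\text{Stationary}

The AR(p) characteristic polynomial is P(z) = 1 - 0.13z - 0.455z^2 - 0.07z^3.
Stationarity requires all roots to lie outside the unit circle, i.e. |z| > 1 for every root.
Degree 3: look for a simple real root z0 first, then factor out (1 - z/z0) and solve the remaining quadratic.
Testing z0 = -2: P(-2) = 1 + (-0.13)(-2) + (-0.455)(-2)^2 + (-0.07)(-2)^3
  = 1 + (0.26) + (-1.82) + (0.56) = 0.  So z_0 = -2 is a root, |z_0| = 2.
Divide out the factor (1 + 0.5 z) = (1 - z/z0) (since 1/z0 = -0.5):
  P(z) = (1 + 0.5 z)(1 + (-0.63) z + (-0.14) z^2)
  [check: z-coef -0.63 - (-0.5) = -0.13; z^2-coef -0.14 - (-0.5)(-0.63) = -0.455; z^3-coef -(-0.5)(-0.14) = -0.07.]
Remaining roots from the quadratic factor 1 + (-0.63) z + (-0.14) z^2:
  Set 1 + (-0.63) z + (-0.14) z^2 = 0, i.e. a z^2 + b z + c = 0 with a = -0.14, b = -0.63, c = 1.
  Discriminant D = b^2 - 4ac = (-0.63)^2 - 4*(-0.14)*1 = 0.3969 - (-0.56) = 0.9569.
  D >= 0, so the roots are real: z = (-b +/- sqrt(D)) / (2a) = (0.63 +/- 0.978213) / (-0.28).
    z_1 = (0.63 + 0.978213) / (-0.28) = -5.7436,   |z_1| = 5.7436.
    z_2 = (0.63 - 0.978213) / (-0.28) = 1.2436,   |z_2| = 1.2436.
Moduli of all roots: 2.0000, 5.7436, 1.2436.
All moduli strictly greater than 1? Yes.
Verdict: Stationary.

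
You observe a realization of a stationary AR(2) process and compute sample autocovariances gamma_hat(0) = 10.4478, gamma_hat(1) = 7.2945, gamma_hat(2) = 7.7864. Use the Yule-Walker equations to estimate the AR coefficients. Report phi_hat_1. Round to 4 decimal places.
\hat\phi_{1} = 0.3470

The Yule-Walker equations for an AR(p) process read, in matrix form,
  Gamma_p phi = r_p,   with   (Gamma_p)_{ij} = gamma(|i - j|),
                       (r_p)_i = gamma(i),   i,j = 1..p.
Substitute the sample gammas (Toeplitz matrix and right-hand side of size 2):
  Gamma_p = [[10.4478, 7.2945], [7.2945, 10.4478]]
  r_p     = [7.2945, 7.7864]
Written out:
  10.4478 phi_1 + 7.2945 phi_2 = 7.2945
  7.2945 phi_1 + 10.4478 phi_2 = 7.7864
Solve by Cramer's rule:
  det = gamma(0)^2 - gamma(1)^2 = (10.4478)^2 - (7.2945)^2 = 109.15652484 - 53.20973025 = 55.94679459
  phi_hat_1 = [gamma(1) gamma(0) - gamma(1) gamma(2)] / det = [(7.2945)(10.4478) - (7.2945)(7.7864)] / 55.94679459 = 19.4135823 / 55.94679459 = 0.347
  phi_hat_2 = [gamma(0) gamma(2) - gamma(1)^2] / det = [(10.4478)(7.7864) - (7.2945)^2] / 55.94679459 = 28.14101967 / 55.94679459 = 0.503
So phi_hat = [0.3470, 0.5030].
Therefore phi_hat_1 = 0.3470.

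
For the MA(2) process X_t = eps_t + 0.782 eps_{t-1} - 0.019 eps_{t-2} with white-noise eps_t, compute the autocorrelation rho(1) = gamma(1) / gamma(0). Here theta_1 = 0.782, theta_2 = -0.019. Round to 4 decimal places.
\rho(1) = 0.4759

For an MA(q) process with theta_0 = 1, the autocovariance is
  gamma(k) = sigma^2 * sum_{i=0..q-k} theta_i * theta_{i+k},
and rho(k) = gamma(k) / gamma(0). Sigma^2 cancels.
  numerator   = (1)*(0.782) + (0.782)*(-0.019) = 0.767142.
  denominator = (1)^2 + (0.782)^2 + (-0.019)^2 = 1.611885.
  rho(1) = 0.767142 / 1.611885 = 0.4759.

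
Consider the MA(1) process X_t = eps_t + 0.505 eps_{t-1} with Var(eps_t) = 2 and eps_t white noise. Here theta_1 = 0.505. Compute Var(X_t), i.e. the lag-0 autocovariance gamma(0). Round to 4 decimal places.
\gamma(0) = 2.5101

For an MA(q) process X_t = eps_t + sum_i theta_i eps_{t-i} with
Var(eps_t) = sigma^2, the variance is
  gamma(0) = sigma^2 * (1 + sum_i theta_i^2).
  sum_i theta_i^2 = (0.505)^2 = 0.255025.
  gamma(0) = 2 * (1 + 0.255025) = 2 * 1.255025 = 2.51005, which rounds to 2.5101.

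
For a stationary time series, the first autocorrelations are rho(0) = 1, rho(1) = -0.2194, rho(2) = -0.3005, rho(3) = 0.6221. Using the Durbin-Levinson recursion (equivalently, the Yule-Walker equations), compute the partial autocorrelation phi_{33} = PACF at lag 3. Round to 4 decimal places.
\phi_{33} = 0.5480

The PACF at lag k is phi_{kk}, the last component of the solution
to the Yule-Walker system G_k phi = r_k where
  (G_k)_{ij} = rho(|i - j|), (r_k)_i = rho(i), i,j = 1..k.
Equivalently, Durbin-Levinson gives phi_{kk} iteratively:
  phi_{11} = rho(1)
  phi_{kk} = [rho(k) - sum_{j=1..k-1} phi_{k-1,j} rho(k-j)]
            / [1 - sum_{j=1..k-1} phi_{k-1,j} rho(j)],
  phi_{k,j} = phi_{k-1,j} - phi_{kk} phi_{k-1,k-j},  j = 1..k-1.
Step k = 1:
  phi_11 = rho(1) = -0.2194.
Step k = 2:
  phi_22 = [rho(2) - phi_11 rho(1)] / [1 - phi_11 rho(1)] = [-0.3005 - (-0.2194)(-0.2194)] / [1 - (-0.2194)(-0.2194)]
         = -0.34863636 / 0.95186364 = -0.366267.
  Update: phi_21 = phi_11 - phi_22 phi_11 = -0.2194 - (-0.366267)(-0.2194) = -0.299759.
Step k = 3:
  phi_33 = [rho(3) - phi_21 rho(2) - phi_22 rho(1)] / [1 - phi_21 rho(1) - phi_22 rho(2)]
    numerator   = 0.6221 - (-0.299759)(-0.3005) - (-0.366267)(-0.2194) = 0.45166341
    denominator = 1 - (-0.299759)(-0.2194) - (-0.366267)(-0.3005) = 0.8241696
  phi_33 = 0.45166341 / 0.8241696 = 0.548.
Therefore phi_{33} = 0.5480.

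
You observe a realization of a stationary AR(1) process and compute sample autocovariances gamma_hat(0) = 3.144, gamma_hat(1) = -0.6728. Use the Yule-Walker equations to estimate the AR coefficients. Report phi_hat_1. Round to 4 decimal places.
\hat\phi_{1} = -0.2140

The Yule-Walker equations for an AR(p) process read, in matrix form,
  Gamma_p phi = r_p,   with   (Gamma_p)_{ij} = gamma(|i - j|),
                       (r_p)_i = gamma(i),   i,j = 1..p.
Substitute the sample gammas (Toeplitz matrix and right-hand side of size 1):
  Gamma_p = [[3.144]]
  r_p     = [-0.6728]
With p = 1 this is the single equation gamma(0) phi_1 = gamma(1):
  phi_hat_1 = gamma(1) / gamma(0) = -0.6728 / 3.144 = -0.2140.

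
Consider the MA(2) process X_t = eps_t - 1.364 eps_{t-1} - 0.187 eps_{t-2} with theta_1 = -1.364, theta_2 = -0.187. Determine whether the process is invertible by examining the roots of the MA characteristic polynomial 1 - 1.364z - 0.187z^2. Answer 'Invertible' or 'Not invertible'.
\text{Not invertible}

The MA(q) characteristic polynomial is P(z) = 1 - 1.364z - 0.187z^2.
Invertibility requires all roots to lie outside the unit circle, i.e. |z| > 1 for every root.
Set 1 + (-1.364) z + (-0.187) z^2 = 0, i.e. a z^2 + b z + c = 0 with a = -0.187, b = -1.364, c = 1.
Discriminant D = b^2 - 4ac = (-1.364)^2 - 4*(-0.187)*1 = 1.860496 - (-0.748) = 2.608496.
D >= 0, so the roots are real: z = (-b +/- sqrt(D)) / (2a) = (1.364 +/- 1.615084) / (-0.374).
  z_1 = (1.364 + 1.615084) / (-0.374) = -7.9655,   |z_1| = 7.9655.
  z_2 = (1.364 - 1.615084) / (-0.374) = 0.6713,   |z_2| = 0.6713.
Moduli of all roots: 7.9655, 0.6713.
All moduli strictly greater than 1? No.
Verdict: Not invertible.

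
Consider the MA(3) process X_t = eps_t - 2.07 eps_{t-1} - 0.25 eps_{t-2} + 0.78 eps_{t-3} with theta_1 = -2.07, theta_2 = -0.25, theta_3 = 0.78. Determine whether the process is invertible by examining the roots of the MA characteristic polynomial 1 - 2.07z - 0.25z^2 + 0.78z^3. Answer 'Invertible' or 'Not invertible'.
\text{Not invertible}

The MA(q) characteristic polynomial is P(z) = 1 - 2.07z - 0.25z^2 + 0.78z^3.
Invertibility requires all roots to lie outside the unit circle, i.e. |z| > 1 for every root.
Degree 3: look for a simple real root z0 first, then factor out (1 - z/z0) and solve the remaining quadratic.
Testing z0 = 0.5: P(0.5) = 1 + (-2.07)(0.5) + (-0.25)(0.5)^2 + (0.78)(0.5)^3
  = 1 + (-1.035) + (-0.0625) + (0.0975) = 0.  So z_0 = 0.5 is a root, |z_0| = 0.5.
Divide out the factor (1 - 2 z) = (1 - z/z0) (since 1/z0 = 2):
  P(z) = (1 - 2 z)(1 + (-0.07) z + (-0.39) z^2)
  [check: z-coef -0.07 - (2) = -2.07; z^2-coef -0.39 - (2)(-0.07) = -0.25; z^3-coef -(2)(-0.39) = 0.78.]
Remaining roots from the quadratic factor 1 + (-0.07) z + (-0.39) z^2:
  Set 1 + (-0.07) z + (-0.39) z^2 = 0, i.e. a z^2 + b z + c = 0 with a = -0.39, b = -0.07, c = 1.
  Discriminant D = b^2 - 4ac = (-0.07)^2 - 4*(-0.39)*1 = 0.0049 - (-1.56) = 1.5649.
  D >= 0, so the roots are real: z = (-b +/- sqrt(D)) / (2a) = (0.07 +/- 1.25096) / (-0.78).
    z_1 = (0.07 + 1.25096) / (-0.78) = -1.6935,   |z_1| = 1.6935.
    z_2 = (0.07 - 1.25096) / (-0.78) = 1.5141,   |z_2| = 1.5141.
Moduli of all roots: 0.5000, 1.6935, 1.5141.
All moduli strictly greater than 1? No.
Verdict: Not invertible.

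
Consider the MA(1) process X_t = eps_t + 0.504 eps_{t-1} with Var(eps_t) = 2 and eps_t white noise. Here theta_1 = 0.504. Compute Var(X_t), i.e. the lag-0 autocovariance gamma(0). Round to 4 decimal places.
\gamma(0) = 2.5080

For an MA(q) process X_t = eps_t + sum_i theta_i eps_{t-i} with
Var(eps_t) = sigma^2, the variance is
  gamma(0) = sigma^2 * (1 + sum_i theta_i^2).
  sum_i theta_i^2 = (0.504)^2 = 0.254016.
  gamma(0) = 2 * (1 + 0.254016) = 2 * 1.254016 = 2.508032, which rounds to 2.5080.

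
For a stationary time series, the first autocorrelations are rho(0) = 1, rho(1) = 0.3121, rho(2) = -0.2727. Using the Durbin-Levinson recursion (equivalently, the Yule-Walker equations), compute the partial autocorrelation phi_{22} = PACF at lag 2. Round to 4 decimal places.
\phi_{22} = -0.4100

The PACF at lag k is phi_{kk}, the last component of the solution
to the Yule-Walker system G_k phi = r_k where
  (G_k)_{ij} = rho(|i - j|), (r_k)_i = rho(i), i,j = 1..k.
Equivalently, Durbin-Levinson gives phi_{kk} iteratively:
  phi_{11} = rho(1)
  phi_{kk} = [rho(k) - sum_{j=1..k-1} phi_{k-1,j} rho(k-j)]
            / [1 - sum_{j=1..k-1} phi_{k-1,j} rho(j)],
  phi_{k,j} = phi_{k-1,j} - phi_{kk} phi_{k-1,k-j},  j = 1..k-1.
Step k = 1:
  phi_11 = rho(1) = 0.3121.
Step k = 2:
  phi_22 = [rho(2) - phi_11 rho(1)] / [1 - phi_11 rho(1)] = [-0.2727 - (0.3121)(0.3121)] / [1 - (0.3121)(0.3121)]
         = -0.37010641 / 0.90259359 = -0.41.
Therefore phi_{22} = -0.4100.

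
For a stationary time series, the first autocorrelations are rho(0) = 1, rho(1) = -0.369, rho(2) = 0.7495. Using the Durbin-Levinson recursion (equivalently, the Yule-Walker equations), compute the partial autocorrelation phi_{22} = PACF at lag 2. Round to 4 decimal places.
\phi_{22} = 0.7100

The PACF at lag k is phi_{kk}, the last component of the solution
to the Yule-Walker system G_k phi = r_k where
  (G_k)_{ij} = rho(|i - j|), (r_k)_i = rho(i), i,j = 1..k.
Equivalently, Durbin-Levinson gives phi_{kk} iteratively:
  phi_{11} = rho(1)
  phi_{kk} = [rho(k) - sum_{j=1..k-1} phi_{k-1,j} rho(k-j)]
            / [1 - sum_{j=1..k-1} phi_{k-1,j} rho(j)],
  phi_{k,j} = phi_{k-1,j} - phi_{kk} phi_{k-1,k-j},  j = 1..k-1.
Step k = 1:
  phi_11 = rho(1) = -0.369.
Step k = 2:
  phi_22 = [rho(2) - phi_11 rho(1)] / [1 - phi_11 rho(1)] = [0.7495 - (-0.369)(-0.369)] / [1 - (-0.369)(-0.369)]
         = 0.613339 / 0.863839 = 0.71.
Therefore phi_{22} = 0.7100.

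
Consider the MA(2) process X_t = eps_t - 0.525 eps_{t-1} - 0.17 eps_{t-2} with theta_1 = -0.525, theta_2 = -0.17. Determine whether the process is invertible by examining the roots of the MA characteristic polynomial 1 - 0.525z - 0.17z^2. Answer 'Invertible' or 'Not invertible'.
\text{Invertible}

The MA(q) characteristic polynomial is P(z) = 1 - 0.525z - 0.17z^2.
Invertibility requires all roots to lie outside the unit circle, i.e. |z| > 1 for every root.
Set 1 + (-0.525) z + (-0.17) z^2 = 0, i.e. a z^2 + b z + c = 0 with a = -0.17, b = -0.525, c = 1.
Discriminant D = b^2 - 4ac = (-0.525)^2 - 4*(-0.17)*1 = 0.275625 - (-0.68) = 0.955625.
D >= 0, so the roots are real: z = (-b +/- sqrt(D)) / (2a) = (0.525 +/- 0.977561) / (-0.34).
  z_1 = (0.525 + 0.977561) / (-0.34) = -4.4193,   |z_1| = 4.4193.
  z_2 = (0.525 - 0.977561) / (-0.34) = 1.3311,   |z_2| = 1.3311.
Moduli of all roots: 4.4193, 1.3311.
All moduli strictly greater than 1? Yes.
Verdict: Invertible.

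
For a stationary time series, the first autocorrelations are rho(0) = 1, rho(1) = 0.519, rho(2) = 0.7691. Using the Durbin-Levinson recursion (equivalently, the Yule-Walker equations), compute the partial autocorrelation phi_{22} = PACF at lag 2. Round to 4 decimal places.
\phi_{22} = 0.6840

The PACF at lag k is phi_{kk}, the last component of the solution
to the Yule-Walker system G_k phi = r_k where
  (G_k)_{ij} = rho(|i - j|), (r_k)_i = rho(i), i,j = 1..k.
Equivalently, Durbin-Levinson gives phi_{kk} iteratively:
  phi_{11} = rho(1)
  phi_{kk} = [rho(k) - sum_{j=1..k-1} phi_{k-1,j} rho(k-j)]
            / [1 - sum_{j=1..k-1} phi_{k-1,j} rho(j)],
  phi_{k,j} = phi_{k-1,j} - phi_{kk} phi_{k-1,k-j},  j = 1..k-1.
Step k = 1:
  phi_11 = rho(1) = 0.519.
Step k = 2:
  phi_22 = [rho(2) - phi_11 rho(1)] / [1 - phi_11 rho(1)] = [0.7691 - (0.519)(0.519)] / [1 - (0.519)(0.519)]
         = 0.499739 / 0.730639 = 0.684.
Therefore phi_{22} = 0.6840.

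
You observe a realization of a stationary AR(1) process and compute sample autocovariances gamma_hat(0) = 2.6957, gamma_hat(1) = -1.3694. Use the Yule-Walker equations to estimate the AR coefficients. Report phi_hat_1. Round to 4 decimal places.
\hat\phi_{1} = -0.5080

The Yule-Walker equations for an AR(p) process read, in matrix form,
  Gamma_p phi = r_p,   with   (Gamma_p)_{ij} = gamma(|i - j|),
                       (r_p)_i = gamma(i),   i,j = 1..p.
Substitute the sample gammas (Toeplitz matrix and right-hand side of size 1):
  Gamma_p = [[2.6957]]
  r_p     = [-1.3694]
With p = 1 this is the single equation gamma(0) phi_1 = gamma(1):
  phi_hat_1 = gamma(1) / gamma(0) = -1.3694 / 2.6957 = -0.5080.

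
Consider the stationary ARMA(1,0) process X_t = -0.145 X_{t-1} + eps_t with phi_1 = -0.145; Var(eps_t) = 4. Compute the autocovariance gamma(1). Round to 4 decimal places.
\gamma(1) = -0.5925

Multiply the model equation by X_{t-k} and take expectations. With theta_0 = psi_0 = 1 and psi_j the MA(infinity) weights, this gives
  gamma(k) - sum_i phi_i gamma(k-i) = c_k,
  c_k = sigma^2 * sum_{j=k..q} theta_j psi_{j-k}   (c_k = 0 for k > q),
using gamma(-m) = gamma(m).
Pure AR (q = 0): c_0 = sigma^2 = 4, c_k = 0 for k >= 1.
Equations for k = 0 and k = 1 (AR order 1):
  gamma(0) = phi_1 gamma(1) + c_0
  gamma(1) = phi_1 gamma(0) + c_1
Substituting the second into the first: gamma(0) (1 - phi_1^2) = c_0 + phi_1 c_1, so
  gamma(0) = c_0 / (1 - phi_1^2) = 4 / (1 - (-0.145)^2) = 4 / 0.978975 = 4.085906.
  gamma(1) = phi_1 gamma(0) = (-0.145)(4.085906) = -0.592456.
Therefore gamma(1) = -0.5925 (to 4 decimal places).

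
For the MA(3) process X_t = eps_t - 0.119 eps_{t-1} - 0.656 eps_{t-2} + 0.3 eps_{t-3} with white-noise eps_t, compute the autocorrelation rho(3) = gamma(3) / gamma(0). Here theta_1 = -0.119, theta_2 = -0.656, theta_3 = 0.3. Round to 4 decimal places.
\rho(3) = 0.1955

For an MA(q) process with theta_0 = 1, the autocovariance is
  gamma(k) = sigma^2 * sum_{i=0..q-k} theta_i * theta_{i+k},
and rho(k) = gamma(k) / gamma(0). Sigma^2 cancels.
  numerator   = (1)*(0.3) = 0.3.
  denominator = (1)^2 + (-0.119)^2 + (-0.656)^2 + (0.3)^2 = 1.534497.
  rho(3) = 0.3 / 1.534497 = 0.1955.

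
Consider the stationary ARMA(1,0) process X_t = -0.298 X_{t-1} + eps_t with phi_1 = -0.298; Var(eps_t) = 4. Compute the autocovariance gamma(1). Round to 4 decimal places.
\gamma(1) = -1.3082

Multiply the model equation by X_{t-k} and take expectations. With theta_0 = psi_0 = 1 and psi_j the MA(infinity) weights, this gives
  gamma(k) - sum_i phi_i gamma(k-i) = c_k,
  c_k = sigma^2 * sum_{j=k..q} theta_j psi_{j-k}   (c_k = 0 for k > q),
using gamma(-m) = gamma(m).
Pure AR (q = 0): c_0 = sigma^2 = 4, c_k = 0 for k >= 1.
Equations for k = 0 and k = 1 (AR order 1):
  gamma(0) = phi_1 gamma(1) + c_0
  gamma(1) = phi_1 gamma(0) + c_1
Substituting the second into the first: gamma(0) (1 - phi_1^2) = c_0 + phi_1 c_1, so
  gamma(0) = c_0 / (1 - phi_1^2) = 4 / (1 - (-0.298)^2) = 4 / 0.911196 = 4.389835.
  gamma(1) = phi_1 gamma(0) = (-0.298)(4.389835) = -1.308171.
Therefore gamma(1) = -1.3082 (to 4 decimal places).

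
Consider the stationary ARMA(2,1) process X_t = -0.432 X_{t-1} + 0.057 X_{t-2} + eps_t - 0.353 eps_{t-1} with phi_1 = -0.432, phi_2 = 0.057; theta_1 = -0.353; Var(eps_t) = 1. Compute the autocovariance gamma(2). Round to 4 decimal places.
\gamma(2) = 0.6304

Multiply the model equation by X_{t-k} and take expectations. With theta_0 = psi_0 = 1 and psi_j the MA(infinity) weights, this gives
  gamma(k) - sum_i phi_i gamma(k-i) = c_k,
  c_k = sigma^2 * sum_{j=k..q} theta_j psi_{j-k}   (c_k = 0 for k > q),
using gamma(-m) = gamma(m).
psi-weights needed (psi_j = theta_j + sum_i phi_i psi_{j-i}):
  psi_1 = theta_1 + phi_1 = -0.353 + (-0.432) = -0.785
Right-hand sides:
  c_0 = sigma^2 (1 + theta_1 psi_1) = 1 * (1 + (-0.353)(-0.785)) = 1 * 1.277105 = 1.277105
  c_1 = sigma^2 theta_1 = 1 * (-0.353) = -0.353
  c_2 = 0
Equations for k = 0, 1, 2 (AR order 2, c_2 = 0):
  (E0) gamma(0) = phi_1 gamma(1) + phi_2 gamma(2) + c_0
  (E1) gamma(1) = phi_1 gamma(0) + phi_2 gamma(1) + c_1
  (E2) gamma(2) = phi_1 gamma(1) + phi_2 gamma(0)
From (E1): gamma(1) = A gamma(0) + B with
  A = phi_1 / (1 - phi_2) = -0.432 / 0.943 = -0.458112,   B = c_1 / (1 - phi_2) = -0.353 / 0.943 = -0.374337.
Insert (E2) into (E0): gamma(0) (1 - phi_2^2) = phi_1 (1 + phi_2) gamma(1) + c_0.
  phi_1 (1 + phi_2) = (-0.432)(1.057) = -0.456624,   1 - phi_2^2 = 0.996751.
Replace gamma(1) by A gamma(0) + B and collect gamma(0):
  gamma(0) [0.996751 - (-0.456624)(-0.458112)] = (-0.456624)(-0.374337) + 1.277105
  gamma(0) * 0.787566 = 1.448036
  gamma(0) = 1.448036 / 0.787566 = 1.838623.
  gamma(1) = A gamma(0) + B = (-0.458112)(1.838623) + (-0.374337) = -1.216633.
  gamma(2) = phi_1 gamma(1) + phi_2 gamma(0) = (-0.432)(-1.216633) + (0.057)(1.838623) = 0.630387.
Therefore gamma(2) = 0.6304 (to 4 decimal places).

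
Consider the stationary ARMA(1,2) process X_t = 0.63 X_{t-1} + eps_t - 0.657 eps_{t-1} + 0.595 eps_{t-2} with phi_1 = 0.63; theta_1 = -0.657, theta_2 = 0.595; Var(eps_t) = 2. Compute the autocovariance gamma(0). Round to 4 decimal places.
\gamma(0) = 3.1093

Multiply the model equation by X_{t-k} and take expectations. With theta_0 = psi_0 = 1 and psi_j the MA(infinity) weights, this gives
  gamma(k) - sum_i phi_i gamma(k-i) = c_k,
  c_k = sigma^2 * sum_{j=k..q} theta_j psi_{j-k}   (c_k = 0 for k > q),
using gamma(-m) = gamma(m).
psi-weights needed (psi_j = theta_j + sum_i phi_i psi_{j-i}):
  psi_1 = theta_1 + phi_1 = -0.657 + (0.63) = -0.027
  psi_2 = theta_2 + phi_1 psi_1 = 0.595 + (0.63)(-0.027) = 0.57799
Right-hand sides:
  c_0 = sigma^2 (1 + theta_1 psi_1 + theta_2 psi_2) = 2 * (1 + (-0.657)(-0.027) + (0.595)(0.57799)) = 2 * 1.361643 = 2.723286
  c_1 = sigma^2 (theta_1 + theta_2 psi_1) = 2 * (-0.657 + (0.595)(-0.027)) = -1.34613
  c_2 = sigma^2 theta_2 = 2 * (0.595) = 1.19
Equations for k = 0 and k = 1 (AR order 1):
  gamma(0) = phi_1 gamma(1) + c_0
  gamma(1) = phi_1 gamma(0) + c_1
Substituting the second into the first: gamma(0) (1 - phi_1^2) = c_0 + phi_1 c_1, so
  gamma(0) = (c_0 + phi_1 c_1) / (1 - phi_1^2) = (2.723286 + (0.63)(-1.34613)) / (1 - (0.63)^2) = 1.875224 / 0.6031 = 3.109309.
Therefore gamma(0) = 3.1093 (to 4 decimal places).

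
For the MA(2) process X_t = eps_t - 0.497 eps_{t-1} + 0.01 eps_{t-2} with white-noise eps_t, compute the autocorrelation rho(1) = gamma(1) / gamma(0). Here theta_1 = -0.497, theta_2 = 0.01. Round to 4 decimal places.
\rho(1) = -0.4025

For an MA(q) process with theta_0 = 1, the autocovariance is
  gamma(k) = sigma^2 * sum_{i=0..q-k} theta_i * theta_{i+k},
and rho(k) = gamma(k) / gamma(0). Sigma^2 cancels.
  numerator   = (1)*(-0.497) + (-0.497)*(0.01) = -0.50197.
  denominator = (1)^2 + (-0.497)^2 + (0.01)^2 = 1.247109.
  rho(1) = -0.50197 / 1.247109 = -0.4025.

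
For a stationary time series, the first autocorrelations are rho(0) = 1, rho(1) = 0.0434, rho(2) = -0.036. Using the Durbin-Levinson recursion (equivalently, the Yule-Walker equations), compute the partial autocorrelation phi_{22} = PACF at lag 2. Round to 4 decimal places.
\phi_{22} = -0.0380

The PACF at lag k is phi_{kk}, the last component of the solution
to the Yule-Walker system G_k phi = r_k where
  (G_k)_{ij} = rho(|i - j|), (r_k)_i = rho(i), i,j = 1..k.
Equivalently, Durbin-Levinson gives phi_{kk} iteratively:
  phi_{11} = rho(1)
  phi_{kk} = [rho(k) - sum_{j=1..k-1} phi_{k-1,j} rho(k-j)]
            / [1 - sum_{j=1..k-1} phi_{k-1,j} rho(j)],
  phi_{k,j} = phi_{k-1,j} - phi_{kk} phi_{k-1,k-j},  j = 1..k-1.
Step k = 1:
  phi_11 = rho(1) = 0.0434.
Step k = 2:
  phi_22 = [rho(2) - phi_11 rho(1)] / [1 - phi_11 rho(1)] = [-0.036 - (0.0434)(0.0434)] / [1 - (0.0434)(0.0434)]
         = -0.03788356 / 0.99811644 = -0.038.
Therefore phi_{22} = -0.0380.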